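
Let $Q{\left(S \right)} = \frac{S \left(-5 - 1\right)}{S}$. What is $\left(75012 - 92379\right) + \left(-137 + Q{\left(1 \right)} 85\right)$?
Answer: $-18014$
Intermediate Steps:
$Q{\left(S \right)} = -6$ ($Q{\left(S \right)} = \frac{S \left(-6\right)}{S} = \frac{\left(-6\right) S}{S} = -6$)
$\left(75012 - 92379\right) + \left(-137 + Q{\left(1 \right)} 85\right) = \left(75012 - 92379\right) - 647 = -17367 - 647 = -18014$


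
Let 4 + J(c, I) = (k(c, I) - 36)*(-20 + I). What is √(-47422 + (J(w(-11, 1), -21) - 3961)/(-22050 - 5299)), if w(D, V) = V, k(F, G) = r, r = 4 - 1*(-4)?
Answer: I*√35470052016889/27349 ≈ 217.77*I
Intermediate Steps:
r = 8 (r = 4 + 4 = 8)
k(F, G) = 8
J(c, I) = 556 - 28*I (J(c, I) = -4 + (8 - 36)*(-20 + I) = -4 - 28*(-20 + I) = -4 + (560 - 28*I) = 556 - 28*I)
√(-47422 + (J(w(-11, 1), -21) - 3961)/(-22050 - 5299)) = √(-47422 + ((556 - 28*(-21)) - 3961)/(-22050 - 5299)) = √(-47422 + ((556 + 588) - 3961)/(-27349)) = √(-47422 + (1144 - 3961)*(-1/27349)) = √(-47422 - 2817*(-1/27349)) = √(-47422 + 2817/27349) = √(-1296941461/27349) = I*√35470052016889/27349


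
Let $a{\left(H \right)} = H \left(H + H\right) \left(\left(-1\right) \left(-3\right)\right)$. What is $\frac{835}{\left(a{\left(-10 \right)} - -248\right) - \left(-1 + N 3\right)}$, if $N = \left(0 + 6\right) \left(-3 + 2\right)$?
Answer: $\frac{835}{867} \approx 0.96309$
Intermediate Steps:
$a{\left(H \right)} = 6 H^{2}$ ($a{\left(H \right)} = H 2 H 3 = 2 H^{2} \cdot 3 = 6 H^{2}$)
$N = -6$ ($N = 6 \left(-1\right) = -6$)
$\frac{835}{\left(a{\left(-10 \right)} - -248\right) - \left(-1 + N 3\right)} = \frac{835}{\left(6 \left(-10\right)^{2} - -248\right) - \left(-1 - 18\right)} = \frac{835}{\left(6 \cdot 100 + 248\right) - \left(-1 - 18\right)} = \frac{835}{\left(600 + 248\right) - -19} = \frac{835}{848 + 19} = \frac{835}{867}$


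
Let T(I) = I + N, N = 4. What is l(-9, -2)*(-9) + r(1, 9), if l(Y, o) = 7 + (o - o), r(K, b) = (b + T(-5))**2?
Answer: 1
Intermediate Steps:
T(I) = 4 + I (T(I) = I + 4 = 4 + I)
r(K, b) = (-1 + b)**2 (r(K, b) = (b + (4 - 5))**2 = (b - 1)**2 = (-1 + b)**2)
l(Y, o) = 7 (l(Y, o) = 7 + 0 = 7)
l(-9, -2)*(-9) + r(1, 9) = 7*(-9) + (-1 + 9)**2 = -63 + 8**2 = -63 + 64 = 1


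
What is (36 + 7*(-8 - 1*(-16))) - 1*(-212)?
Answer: 304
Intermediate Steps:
(36 + 7*(-8 - 1*(-16))) - 1*(-212) = (36 + 7*(-8 + 16)) + 212 = (36 + 7*8) + 212 = (36 + 56) + 212 = 92 + 212 = 304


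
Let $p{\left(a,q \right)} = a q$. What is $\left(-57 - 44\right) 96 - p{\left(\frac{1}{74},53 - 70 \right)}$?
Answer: $- \frac{717487}{74} \approx -9695.8$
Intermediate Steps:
$\left(-57 - 44\right) 96 - p{\left(\frac{1}{74},53 - 70 \right)} = \left(-57 - 44\right) 96 - \frac{53 - 70}{74} = \left(-101\right) 96 - \frac{1}{74} \left(-17\right) = -9696 - - \frac{17}{74} = -9696 + \frac{17}{74} = - \frac{717487}{74}$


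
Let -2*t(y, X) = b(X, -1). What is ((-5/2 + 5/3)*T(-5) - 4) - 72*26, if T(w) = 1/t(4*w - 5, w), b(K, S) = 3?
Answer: -16879/9 ≈ -1875.4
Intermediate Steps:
t(y, X) = -3/2 (t(y, X) = -½*3 = -3/2)
T(w) = -⅔ (T(w) = 1/(-3/2) = -⅔)
((-5/2 + 5/3)*T(-5) - 4) - 72*26 = ((-5/2 + 5/3)*(-⅔) - 4) - 72*26 = ((-5*½ + 5*(⅓))*(-⅔) - 4) - 1872 = ((-5/2 + 5/3)*(-⅔) - 4) - 1872 = (-⅚*(-⅔) - 4) - 1872 = (5/9 - 4) - 1872 = -31/9 - 1872 = -16879/9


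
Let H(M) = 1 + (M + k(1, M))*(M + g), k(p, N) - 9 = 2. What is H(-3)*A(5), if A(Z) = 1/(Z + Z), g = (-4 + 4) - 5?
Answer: -63/10 ≈ -6.3000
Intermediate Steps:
k(p, N) = 11 (k(p, N) = 9 + 2 = 11)
g = -5 (g = 0 - 5 = -5)
A(Z) = 1/(2*Z)
H(M) = 1 + (-5 + M)*(11 + M) (H(M) = 1 + (M + 11)*(M - 5) = 1 + (11 + M)*(-5 + M) = 1 + (-5 + M)*(11 + M))
H(-3)*A(5) = (-54 + (-3)² + 6*(-3))*((½)/5) = (-54 + 9 - 18)*((½)*(⅕)) = -63*⅒ = -63/10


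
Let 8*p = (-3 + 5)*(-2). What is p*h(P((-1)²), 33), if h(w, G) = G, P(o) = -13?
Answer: -33/2 ≈ -16.500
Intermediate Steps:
p = -½ (p = ((-3 + 5)*(-2))/8 = (2*(-2))/8 = (⅛)*(-4) = -½ ≈ -0.50000)
p*h(P((-1)²), 33) = -½*33 = -33/2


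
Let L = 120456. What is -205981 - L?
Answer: -326437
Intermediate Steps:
-205981 - L = -205981 - 1*120456 = -205981 - 120456 = -326437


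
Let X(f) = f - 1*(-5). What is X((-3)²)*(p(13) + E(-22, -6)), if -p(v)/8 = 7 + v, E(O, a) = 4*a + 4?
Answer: -2520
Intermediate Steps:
E(O, a) = 4 + 4*a
p(v) = -56 - 8*v (p(v) = -8*(7 + v) = -56 - 8*v)
X(f) = 5 + f (X(f) = f + 5 = 5 + f)
X((-3)²)*(p(13) + E(-22, -6)) = (5 + (-3)²)*((-56 - 8*13) + (4 + 4*(-6))) = (5 + 9)*((-56 - 104) + (4 - 24)) = 14*(-160 - 20) = 14*(-180) = -2520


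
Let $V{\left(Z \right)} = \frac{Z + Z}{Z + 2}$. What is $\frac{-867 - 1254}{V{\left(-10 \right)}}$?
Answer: $- \frac{4242}{5} \approx -848.4$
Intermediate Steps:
$V{\left(Z \right)} = \frac{2 Z}{2 + Z}$
$\frac{-867 - 1254}{V{\left(-10 \right)}} = \frac{-867 - 1254}{2 \left(-10\right) \frac{1}{2 - 10}} = \frac{-867 - 1254}{2 \left(-10\right) \frac{1}{-8}} = \frac{1}{2 \left(-10\right) \left(- \frac{1}{8}\right)} \left(-2121\right) = \frac{1}{\frac{5}{2}} \left(-2121\right) = \frac{2}{5} \left(-2121\right) = - \frac{4242}{5}$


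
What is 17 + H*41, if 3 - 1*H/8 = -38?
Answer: 13465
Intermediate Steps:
H = 328 (H = 24 - 8*(-38) = 24 + 304 = 328)
17 + H*41 = 17 + 328*41 = 17 + 13448 = 13465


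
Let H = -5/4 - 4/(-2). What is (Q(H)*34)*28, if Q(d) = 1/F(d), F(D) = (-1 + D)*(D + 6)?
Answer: -15232/27 ≈ -564.15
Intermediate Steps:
F(D) = (-1 + D)*(6 + D)
H = 3/4 (H = -5*1/4 - 4*(-1/2) = -5/4 + 2 = 3/4 ≈ 0.75000)
Q(d) = 1/(-6 + d**2 + 5*d)
(Q(H)*34)*28 = (34/(-6 + (3/4)**2 + 5*(3/4)))*28 = (34/(-6 + 9/16 + 15/4))*28 = (34/(-27/16))*28 = -16/27*34*28 = -544/27*28 = -15232/27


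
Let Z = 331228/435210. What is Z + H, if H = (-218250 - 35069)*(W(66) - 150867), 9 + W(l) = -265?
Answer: 8331418041230909/217605 ≈ 3.8287e+10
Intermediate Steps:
W(l) = -274 (W(l) = -9 - 265 = -274)
Z = 165614/217605 (Z = 331228*(1/435210) = 165614/217605 ≈ 0.76108)
H = 38286886979 (H = (-218250 - 35069)*(-274 - 150867) = -253319*(-151141) = 38286886979)
Z + H = 165614/217605 + 38286886979 = 8331418041230909/217605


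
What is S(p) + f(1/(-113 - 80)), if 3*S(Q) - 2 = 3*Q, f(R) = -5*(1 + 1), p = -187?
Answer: -589/3 ≈ -196.33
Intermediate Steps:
f(R) = -10 (f(R) = -5*2 = -10)
S(Q) = ⅔ + Q (S(Q) = ⅔ + (3*Q)/3 = ⅔ + Q)
S(p) + f(1/(-113 - 80)) = (⅔ - 187) - 10 = -559/3 - 10 = -589/3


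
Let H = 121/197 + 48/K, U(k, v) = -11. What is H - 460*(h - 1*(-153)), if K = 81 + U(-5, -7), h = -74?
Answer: -250555337/6895 ≈ -36339.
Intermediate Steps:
K = 70 (K = 81 - 11 = 70)
H = 8963/6895 (H = 121/197 + 48/70 = 121*(1/197) + 48*(1/70) = 121/197 + 24/35 = 8963/6895 ≈ 1.2999)
H - 460*(h - 1*(-153)) = 8963/6895 - 460*(-74 - 1*(-153)) = 8963/6895 - 460*(-74 + 153) = 8963/6895 - 460*79 = 8963/6895 - 36340 = -250555337/6895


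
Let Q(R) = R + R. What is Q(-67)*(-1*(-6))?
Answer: -804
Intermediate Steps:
Q(R) = 2*R
Q(-67)*(-1*(-6)) = (2*(-67))*(-1*(-6)) = -134*6 = -804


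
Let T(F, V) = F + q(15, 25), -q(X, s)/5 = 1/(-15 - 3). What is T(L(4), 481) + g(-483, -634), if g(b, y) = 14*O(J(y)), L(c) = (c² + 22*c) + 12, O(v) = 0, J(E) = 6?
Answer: 2093/18 ≈ 116.28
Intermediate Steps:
q(X, s) = 5/18 (q(X, s) = -5/(-15 - 3) = -5/(-18) = -5*(-1/18) = 5/18)
L(c) = 12 + c² + 22*c
T(F, V) = 5/18 + F (T(F, V) = F + 5/18 = 5/18 + F)
g(b, y) = 0 (g(b, y) = 14*0 = 0)
T(L(4), 481) + g(-483, -634) = (5/18 + (12 + 4² + 22*4)) + 0 = (5/18 + (12 + 16 + 88)) + 0 = (5/18 + 116) + 0 = 2093/18 + 0 = 2093/18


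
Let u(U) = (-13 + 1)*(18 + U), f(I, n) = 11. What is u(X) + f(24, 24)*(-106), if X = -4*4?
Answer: -1190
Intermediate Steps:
X = -16
u(U) = -216 - 12*U (u(U) = -12*(18 + U) = -216 - 12*U)
u(X) + f(24, 24)*(-106) = (-216 - 12*(-16)) + 11*(-106) = (-216 + 192) - 1166 = -24 - 1166 = -1190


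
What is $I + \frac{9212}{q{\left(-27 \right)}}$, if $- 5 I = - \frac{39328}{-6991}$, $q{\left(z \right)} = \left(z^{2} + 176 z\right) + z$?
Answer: $- \frac{48128386}{14156775} \approx -3.3997$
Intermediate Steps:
$q{\left(z \right)} = z^{2} + 177 z$
$I = - \frac{39328}{34955}$ ($I = - \frac{\left(-39328\right) \frac{1}{-6991}}{5} = - \frac{\left(-39328\right) \left(- \frac{1}{6991}\right)}{5} = \left(- \frac{1}{5}\right) \frac{39328}{6991} = - \frac{39328}{34955} \approx -1.1251$)
$I + \frac{9212}{q{\left(-27 \right)}} = - \frac{39328}{34955} + \frac{9212}{\left(-27\right) \left(177 - 27\right)} = - \frac{39328}{34955} + \frac{9212}{\left(-27\right) 150} = - \frac{39328}{34955} + \frac{9212}{-4050} = - \frac{39328}{34955} + 9212 \left(- \frac{1}{4050}\right) = - \frac{39328}{34955} - \frac{4606}{2025} = - \frac{48128386}{14156775}$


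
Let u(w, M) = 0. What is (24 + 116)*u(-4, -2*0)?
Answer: 0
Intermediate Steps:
(24 + 116)*u(-4, -2*0) = (24 + 116)*0 = 140*0 = 0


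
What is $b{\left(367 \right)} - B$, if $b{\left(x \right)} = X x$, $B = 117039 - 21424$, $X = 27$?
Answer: $-85706$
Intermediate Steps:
$B = 95615$ ($B = 117039 - 21424 = 95615$)
$b{\left(x \right)} = 27 x$
$b{\left(367 \right)} - B = 27 \cdot 367 - 95615 = 9909 - 95615 = -85706$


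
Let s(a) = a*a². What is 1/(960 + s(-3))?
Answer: 1/933 ≈ 0.0010718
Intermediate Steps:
s(a) = a³
1/(960 + s(-3)) = 1/(960 + (-3)³) = 1/(960 - 27) = 1/933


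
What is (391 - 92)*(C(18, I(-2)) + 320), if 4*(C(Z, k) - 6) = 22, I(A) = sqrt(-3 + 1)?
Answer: 198237/2 ≈ 99119.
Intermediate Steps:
I(A) = I*sqrt(2) (I(A) = sqrt(-2) = I*sqrt(2))
C(Z, k) = 23/2 (C(Z, k) = 6 + (1/4)*22 = 6 + 11/2 = 23/2)
(391 - 92)*(C(18, I(-2)) + 320) = (391 - 92)*(23/2 + 320) = 299*(663/2) = 198237/2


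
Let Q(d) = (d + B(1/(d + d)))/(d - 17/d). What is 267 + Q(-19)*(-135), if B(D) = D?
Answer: 86091/688 ≈ 125.13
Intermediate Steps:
Q(d) = (d + 1/(2*d))/(d - 17/d) (Q(d) = (d + 1/(d + d))/(d - 17/d) = (d + 1/(2*d))/(d - 17/d))
267 + Q(-19)*(-135) = 267 + ((1/2 + (-19)**2)/(-17 + (-19)**2))*(-135) = 267 + ((1/2 + 361)/(-17 + 361))*(-135) = 267 + ((723/2)/344)*(-135) = 267 + ((1/344)*(723/2))*(-135) = 267 + (723/688)*(-135) = 267 - 97605/688 = 86091/688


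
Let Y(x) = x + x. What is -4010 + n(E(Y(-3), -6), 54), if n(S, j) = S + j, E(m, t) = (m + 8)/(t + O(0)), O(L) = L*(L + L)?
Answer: -11869/3 ≈ -3956.3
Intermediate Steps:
Y(x) = 2*x
O(L) = 2*L² (O(L) = L*(2*L) = 2*L²)
E(m, t) = (8 + m)/t (E(m, t) = (m + 8)/(t + 2*0²) = (8 + m)/(t + 2*0) = (8 + m)/(t + 0) = (8 + m)/t)
-4010 + n(E(Y(-3), -6), 54) = -4010 + ((8 + 2*(-3))/(-6) + 54) = -4010 + (-(8 - 6)/6 + 54) = -4010 + (-⅙*2 + 54) = -4010 + (-⅓ + 54) = -4010 + 161/3 = -11869/3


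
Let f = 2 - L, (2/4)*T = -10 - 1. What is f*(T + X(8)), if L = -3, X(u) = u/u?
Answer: -105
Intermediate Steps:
X(u) = 1
T = -22 (T = 2*(-10 - 1) = 2*(-11) = -22)
f = 5 (f = 2 - 1*(-3) = 2 + 3 = 5)
f*(T + X(8)) = 5*(-22 + 1) = 5*(-21) = -105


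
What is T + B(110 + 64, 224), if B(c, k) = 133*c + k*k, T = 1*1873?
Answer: 75191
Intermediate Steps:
T = 1873
B(c, k) = k² + 133*c (B(c, k) = 133*c + k² = k² + 133*c)
T + B(110 + 64, 224) = 1873 + (224² + 133*(110 + 64)) = 1873 + (50176 + 133*174) = 1873 + (50176 + 23142) = 1873 + 73318 = 75191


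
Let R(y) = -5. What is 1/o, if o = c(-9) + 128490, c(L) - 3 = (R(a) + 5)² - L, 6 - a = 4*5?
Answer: 1/128502 ≈ 7.7820e-6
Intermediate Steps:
a = -14 (a = 6 - 4*5 = 6 - 1*20 = 6 - 20 = -14)
c(L) = 3 - L (c(L) = 3 + ((-5 + 5)² - L) = 3 + (0² - L) = 3 + (0 - L) = 3 - L)
o = 128502 (o = (3 - 1*(-9)) + 128490 = (3 + 9) + 128490 = 12 + 128490 = 128502)
1/o = 1/128502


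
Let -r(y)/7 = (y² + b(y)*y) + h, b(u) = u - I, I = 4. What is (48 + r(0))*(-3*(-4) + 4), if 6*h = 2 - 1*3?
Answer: 2360/3 ≈ 786.67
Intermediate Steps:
b(u) = -4 + u (b(u) = u - 1*4 = u - 4 = -4 + u)
h = -⅙ (h = (2 - 1*3)/6 = (2 - 3)/6 = (⅙)*(-1) = -⅙ ≈ -0.16667)
r(y) = 7/6 - 7*y² - 7*y*(-4 + y) (r(y) = -7*((y² + (-4 + y)*y) - ⅙) = -7*((y² + y*(-4 + y)) - ⅙) = -7*(-⅙ + y² + y*(-4 + y)) = 7/6 - 7*y² - 7*y*(-4 + y))
(48 + r(0))*(-3*(-4) + 4) = (48 + (7/6 - 14*0² + 28*0))*(-3*(-4) + 4) = (48 + (7/6 - 14*0 + 0))*(12 + 4) = (48 + (7/6 + 0 + 0))*16 = (48 + 7/6)*16 = (295/6)*16 = 2360/3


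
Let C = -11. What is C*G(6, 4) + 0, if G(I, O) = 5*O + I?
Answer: -286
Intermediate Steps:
G(I, O) = I + 5*O
C*G(6, 4) + 0 = -11*(6 + 5*4) + 0 = -11*(6 + 20) + 0 = -11*26 + 0 = -286 + 0 = -286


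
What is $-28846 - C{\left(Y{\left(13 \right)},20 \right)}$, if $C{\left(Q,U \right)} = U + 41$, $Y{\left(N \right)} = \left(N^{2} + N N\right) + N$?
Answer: $-28907$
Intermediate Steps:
$Y{\left(N \right)} = N + 2 N^{2}$ ($Y{\left(N \right)} = \left(N^{2} + N^{2}\right) + N = 2 N^{2} + N = N + 2 N^{2}$)
$C{\left(Q,U \right)} = 41 + U$
$-28846 - C{\left(Y{\left(13 \right)},20 \right)} = -28846 - \left(41 + 20\right) = -28846 - 61 = -28907$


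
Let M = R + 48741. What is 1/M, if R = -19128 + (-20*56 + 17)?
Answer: 1/28510 ≈ 3.5075e-5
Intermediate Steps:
R = -20231 (R = -19128 + (-1120 + 17) = -19128 - 1103 = -20231)
M = 28510 (M = -20231 + 48741 = 28510)
1/M = 1/28510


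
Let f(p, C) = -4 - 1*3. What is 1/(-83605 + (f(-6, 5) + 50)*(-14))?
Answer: -1/84207 ≈ -1.1875e-5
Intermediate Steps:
f(p, C) = -7 (f(p, C) = -4 - 3 = -7)
1/(-83605 + (f(-6, 5) + 50)*(-14)) = 1/(-83605 + (-7 + 50)*(-14)) = 1/(-83605 + 43*(-14)) = 1/(-83605 - 602) = 1/(-84207) = -1/84207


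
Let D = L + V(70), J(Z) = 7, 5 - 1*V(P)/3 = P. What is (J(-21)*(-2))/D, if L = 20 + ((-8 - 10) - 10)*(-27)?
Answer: -2/83 ≈ -0.024096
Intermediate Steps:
V(P) = 15 - 3*P
L = 776 (L = 20 + (-18 - 10)*(-27) = 20 - 28*(-27) = 20 + 756 = 776)
D = 581 (D = 776 + (15 - 3*70) = 776 + (15 - 210) = 776 - 195 = 581)
(J(-21)*(-2))/D = (7*(-2))/581 = -14*1/581 = -2/83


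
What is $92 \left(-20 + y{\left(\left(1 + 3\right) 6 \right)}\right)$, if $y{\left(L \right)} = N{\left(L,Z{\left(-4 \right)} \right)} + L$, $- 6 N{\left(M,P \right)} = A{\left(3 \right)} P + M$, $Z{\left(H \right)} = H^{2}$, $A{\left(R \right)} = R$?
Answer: $-736$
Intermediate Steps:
$N{\left(M,P \right)} = - \frac{P}{2} - \frac{M}{6}$ ($N{\left(M,P \right)} = - \frac{3 P + M}{6} = - \frac{M + 3 P}{6} = - \frac{P}{2} - \frac{M}{6}$)
$y{\left(L \right)} = -8 + \frac{5 L}{6}$ ($y{\left(L \right)} = \left(- \frac{\left(-4\right)^{2}}{2} - \frac{L}{6}\right) + L = \left(\left(- \frac{1}{2}\right) 16 - \frac{L}{6}\right) + L = \left(-8 - \frac{L}{6}\right) + L = -8 + \frac{5 L}{6}$)
$92 \left(-20 + y{\left(\left(1 + 3\right) 6 \right)}\right) = 92 \left(-20 - \left(8 - \frac{5 \left(1 + 3\right) 6}{6}\right)\right) = 92 \left(-20 - \left(8 - \frac{5 \cdot 4 \cdot 6}{6}\right)\right) = 92 \left(-20 + \left(-8 + \frac{5}{6} \cdot 24\right)\right) = 92 \left(-20 + \left(-8 + 20\right)\right) = 92 \left(-20 + 12\right) = 92 \left(-8\right) = -736$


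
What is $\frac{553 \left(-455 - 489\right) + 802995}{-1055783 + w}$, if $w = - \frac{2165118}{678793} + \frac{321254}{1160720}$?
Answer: $- \frac{110683773900577240}{415920848187990109} \approx -0.26612$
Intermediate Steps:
$w = - \frac{1147515399269}{393944305480}$ ($w = \left(-2165118\right) \frac{1}{678793} + 321254 \cdot \frac{1}{1160720} = - \frac{2165118}{678793} + \frac{160627}{580360} = - \frac{1147515399269}{393944305480} \approx -2.9129$)
$\frac{553 \left(-455 - 489\right) + 802995}{-1055783 + w} = \frac{553 \left(-455 - 489\right) + 802995}{-1055783 - \frac{1147515399269}{393944305480}} = \frac{553 \left(-944\right) + 802995}{- \frac{415920848187990109}{393944305480}} = \left(-522032 + 802995\right) \left(- \frac{393944305480}{415920848187990109}\right) = 280963 \left(- \frac{393944305480}{415920848187990109}\right) = - \frac{110683773900577240}{415920848187990109}$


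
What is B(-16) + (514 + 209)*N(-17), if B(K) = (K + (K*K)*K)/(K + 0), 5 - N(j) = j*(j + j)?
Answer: -414022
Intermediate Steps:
N(j) = 5 - 2*j**2 (N(j) = 5 - j*(j + j) = 5 - j*2*j = 5 - 2*j**2)
B(K) = (K + K**3)/K (B(K) = (K + K**2*K)/K = (K + K**3)/K)
B(-16) + (514 + 209)*N(-17) = (1 + (-16)**2) + (514 + 209)*(5 - 2*(-17)**2) = (1 + 256) + 723*(5 - 2*289) = 257 + 723*(5 - 578) = 257 + 723*(-573) = 257 - 414279 = -414022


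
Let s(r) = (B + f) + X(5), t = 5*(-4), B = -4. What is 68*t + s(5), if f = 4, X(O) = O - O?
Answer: -1360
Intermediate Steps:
X(O) = 0
t = -20
s(r) = 0 (s(r) = (-4 + 4) + 0 = 0 + 0 = 0)
68*t + s(5) = 68*(-20) + 0 = -1360 + 0 = -1360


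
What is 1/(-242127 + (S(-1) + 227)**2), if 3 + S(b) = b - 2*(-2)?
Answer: -1/190598 ≈ -5.2466e-6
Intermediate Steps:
S(b) = 1 + b (S(b) = -3 + (b - 2*(-2)) = -3 + (b + 4) = -3 + (4 + b) = 1 + b)
1/(-242127 + (S(-1) + 227)**2) = 1/(-242127 + ((1 - 1) + 227)**2) = 1/(-242127 + (0 + 227)**2) = 1/(-242127 + 227**2) = 1/(-242127 + 51529) = 1/(-190598) = -1/190598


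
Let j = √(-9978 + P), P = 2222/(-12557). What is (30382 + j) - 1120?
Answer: 29262 + 4*I*√98333841886/12557 ≈ 29262.0 + 99.891*I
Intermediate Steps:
P = -2222/12557 (P = 2222*(-1/12557) = -2222/12557 ≈ -0.17695)
j = 4*I*√98333841886/12557 (j = √(-9978 - 2222/12557) = √(-125295968/12557) = 4*I*√98333841886/12557 ≈ 99.891*I)
(30382 + j) - 1120 = (30382 + 4*I*√98333841886/12557) - 1120 = 29262 + 4*I*√98333841886/12557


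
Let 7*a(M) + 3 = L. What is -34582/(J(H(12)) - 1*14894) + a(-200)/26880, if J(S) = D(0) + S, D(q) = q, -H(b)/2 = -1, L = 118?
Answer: 108477695/46701312 ≈ 2.3228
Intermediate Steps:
H(b) = 2 (H(b) = -2*(-1) = 2)
a(M) = 115/7 (a(M) = -3/7 + (⅐)*118 = -3/7 + 118/7 = 115/7)
J(S) = S (J(S) = 0 + S = S)
-34582/(J(H(12)) - 1*14894) + a(-200)/26880 = -34582/(2 - 1*14894) + (115/7)/26880 = -34582/(2 - 14894) + (115/7)*(1/26880) = -34582/(-14892) + 23/37632 = -34582*(-1/14892) + 23/37632 = 17291/7446 + 23/37632 = 108477695/46701312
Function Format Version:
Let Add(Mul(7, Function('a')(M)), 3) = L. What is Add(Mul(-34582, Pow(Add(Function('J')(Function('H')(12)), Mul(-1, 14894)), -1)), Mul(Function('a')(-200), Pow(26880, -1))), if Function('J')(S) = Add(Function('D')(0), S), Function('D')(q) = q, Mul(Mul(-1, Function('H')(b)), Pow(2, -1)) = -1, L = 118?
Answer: Rational(108477695, 46701312) ≈ 2.3228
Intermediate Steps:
Function('H')(b) = 2 (Function('H')(b) = Mul(-2, -1) = 2)
Function('a')(M) = Rational(115, 7) (Function('a')(M) = Add(Rational(-3, 7), Mul(Rational(1, 7), 118)) = Add(Rational(-3, 7), Rational(118, 7)) = Rational(115, 7))
Function('J')(S) = S (Function('J')(S) = Add(0, S) = S)
Add(Mul(-34582, Pow(Add(Function('J')(Function('H')(12)), Mul(-1, 14894)), -1)), Mul(Function('a')(-200), Pow(26880, -1))) = Add(Mul(-34582, Pow(Add(2, Mul(-1, 14894)), -1)), Mul(Rational(115, 7), Pow(26880, -1))) = Add(Mul(-34582, Pow(Add(2, -14894), -1)), Mul(Rational(115, 7), Rational(1, 26880))) = Add(Mul(-34582, Pow(-14892, -1)), Rational(23, 37632)) = Add(Mul(-34582, Rational(-1, 14892)), Rational(23, 37632)) = Add(Rational(17291, 7446), Rational(23, 37632)) = Rational(108477695, 46701312)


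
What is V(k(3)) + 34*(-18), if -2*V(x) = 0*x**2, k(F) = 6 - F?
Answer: -612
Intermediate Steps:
V(x) = 0 (V(x) = -0*x**2 = -1/2*0 = 0)
V(k(3)) + 34*(-18) = 0 + 34*(-18) = 0 - 612 = -612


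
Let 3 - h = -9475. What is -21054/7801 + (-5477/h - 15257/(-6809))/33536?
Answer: -142839149660465/52926222028288 ≈ -2.6988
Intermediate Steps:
h = 9478 (h = 3 - 1*(-9475) = 3 + 9475 = 9478)
-21054/7801 + (-5477/h - 15257/(-6809))/33536 = -21054/7801 + (-5477/9478 - 15257/(-6809))/33536 = -21054*1/7801 + (-5477*1/9478 - 15257*(-1/6809))*(1/33536) = -726/269 + (-5477/9478 + 1387/619)*(1/33536) = -726/269 + (9755723/5866882)*(1/33536) = -726/269 + 9755723/196751754752 = -142839149660465/52926222028288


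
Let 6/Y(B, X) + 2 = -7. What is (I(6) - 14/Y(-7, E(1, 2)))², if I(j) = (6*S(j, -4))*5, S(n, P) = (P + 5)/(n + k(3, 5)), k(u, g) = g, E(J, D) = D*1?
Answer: 68121/121 ≈ 562.98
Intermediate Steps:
E(J, D) = D
Y(B, X) = -⅔ (Y(B, X) = 6/(-2 - 7) = 6/(-9) = 6*(-⅑) = -⅔)
S(n, P) = (5 + P)/(5 + n) (S(n, P) = (P + 5)/(n + 5) = (5 + P)/(5 + n))
I(j) = 30/(5 + j) (I(j) = (6*((5 - 4)/(5 + j)))*5 = (6*(1/(5 + j)))*5 = (6/(5 + j))*5 = 30/(5 + j))
(I(6) - 14/Y(-7, E(1, 2)))² = (30/(5 + 6) - 14/(-⅔))² = (30/11 - 14*(-3/2))² = (30*(1/11) + 21)² = (30/11 + 21)² = (261/11)² = 68121/121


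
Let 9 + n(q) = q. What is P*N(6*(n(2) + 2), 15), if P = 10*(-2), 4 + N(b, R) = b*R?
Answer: 9080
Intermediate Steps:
n(q) = -9 + q
N(b, R) = -4 + R*b (N(b, R) = -4 + b*R = -4 + R*b)
P = -20
P*N(6*(n(2) + 2), 15) = -20*(-4 + 15*(6*((-9 + 2) + 2))) = -20*(-4 + 15*(6*(-7 + 2))) = -20*(-4 + 15*(6*(-5))) = -20*(-4 + 15*(-30)) = -20*(-4 - 450) = -20*(-454) = 9080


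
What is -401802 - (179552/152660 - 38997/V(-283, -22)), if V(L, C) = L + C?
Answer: -935721575399/2328065 ≈ -4.0193e+5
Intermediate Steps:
V(L, C) = C + L
-401802 - (179552/152660 - 38997/V(-283, -22)) = -401802 - (179552/152660 - 38997/(-22 - 283)) = -401802 - (179552*(1/152660) - 38997/(-305)) = -401802 - (44888/38165 - 38997*(-1/305)) = -401802 - (44888/38165 + 38997/305) = -401802 - 1*300402269/2328065 = -401802 - 300402269/2328065 = -935721575399/2328065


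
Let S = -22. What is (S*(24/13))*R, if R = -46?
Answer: 24288/13 ≈ 1868.3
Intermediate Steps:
(S*(24/13))*R = -528/13*(-46) = 24288/13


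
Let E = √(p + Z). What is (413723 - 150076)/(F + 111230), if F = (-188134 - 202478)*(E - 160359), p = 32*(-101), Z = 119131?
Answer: 8257194790760443/1961767024865060362394 + 25745920491*√115899/980883512432530181197 ≈ 4.2180e-6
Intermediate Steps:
p = -3232
E = √115899 (E = √(-3232 + 119131) = √115899 ≈ 340.44)
F = 62638149708 - 390612*√115899 (F = (-188134 - 202478)*(√115899 - 160359) = -390612*(-160359 + √115899) = 62638149708 - 390612*√115899 ≈ 6.2505e+10)
(413723 - 150076)/(F + 111230) = (413723 - 150076)/((62638149708 - 390612*√115899) + 111230) = 263647/(62638260938 - 390612*√115899)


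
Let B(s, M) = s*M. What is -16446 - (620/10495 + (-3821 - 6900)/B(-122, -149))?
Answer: -627487110105/38155622 ≈ -16445.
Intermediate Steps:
B(s, M) = M*s
-16446 - (620/10495 + (-3821 - 6900)/B(-122, -149)) = -16446 - (620/10495 + (-3821 - 6900)/((-149*(-122)))) = -16446 - (620*(1/10495) - 10721/18178) = -16446 - (124/2099 - 10721*1/18178) = -16446 - (124/2099 - 10721/18178) = -16446 - 1*(-20249307/38155622) = -16446 + 20249307/38155622 = -627487110105/38155622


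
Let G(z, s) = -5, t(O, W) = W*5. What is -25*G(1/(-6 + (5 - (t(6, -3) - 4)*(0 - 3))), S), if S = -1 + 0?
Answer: 125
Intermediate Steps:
t(O, W) = 5*W
S = -1
-25*G(1/(-6 + (5 - (t(6, -3) - 4)*(0 - 3))), S) = -25*(-5) = 125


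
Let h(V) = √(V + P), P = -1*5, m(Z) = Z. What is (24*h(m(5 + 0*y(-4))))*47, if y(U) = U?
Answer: 0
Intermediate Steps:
P = -5
h(V) = √(-5 + V) (h(V) = √(V - 5) = √(-5 + V))
(24*h(m(5 + 0*y(-4))))*47 = (24*√(-5 + (5 + 0*(-4))))*47 = (24*√(-5 + (5 + 0)))*47 = (24*√(-5 + 5))*47 = (24*√0)*47 = (24*0)*47 = 0*47 = 0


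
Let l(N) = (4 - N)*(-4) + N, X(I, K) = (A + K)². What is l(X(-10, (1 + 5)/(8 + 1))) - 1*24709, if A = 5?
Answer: -221080/9 ≈ -24564.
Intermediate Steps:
X(I, K) = (5 + K)²
l(N) = -16 + 5*N (l(N) = (-16 + 4*N) + N = -16 + 5*N)
l(X(-10, (1 + 5)/(8 + 1))) - 1*24709 = (-16 + 5*(5 + (1 + 5)/(8 + 1))²) - 1*24709 = (-16 + 5*(5 + 6/9)²) - 24709 = (-16 + 5*(5 + 6*(⅑))²) - 24709 = (-16 + 5*(5 + ⅔)²) - 24709 = (-16 + 5*(17/3)²) - 24709 = (-16 + 5*(289/9)) - 24709 = (-16 + 1445/9) - 24709 = 1301/9 - 24709 = -221080/9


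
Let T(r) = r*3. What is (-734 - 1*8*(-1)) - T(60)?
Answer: -906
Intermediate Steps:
T(r) = 3*r
(-734 - 1*8*(-1)) - T(60) = (-734 - 1*8*(-1)) - 3*60 = (-734 - 8*(-1)) - 1*180 = (-734 - 1*(-8)) - 180 = (-734 + 8) - 180 = -726 - 180 = -906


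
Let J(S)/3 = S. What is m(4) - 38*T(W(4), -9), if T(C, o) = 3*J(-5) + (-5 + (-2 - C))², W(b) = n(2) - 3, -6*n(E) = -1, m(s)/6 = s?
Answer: 19337/18 ≈ 1074.3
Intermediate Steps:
m(s) = 6*s
n(E) = ⅙ (n(E) = -⅙*(-1) = ⅙)
J(S) = 3*S
W(b) = -17/6 (W(b) = ⅙ - 3 = -17/6)
T(C, o) = -45 + (-7 - C)² (T(C, o) = 3*(3*(-5)) + (-5 + (-2 - C))² = 3*(-15) + (-7 - C)² = -45 + (-7 - C)²)
m(4) - 38*T(W(4), -9) = 6*4 - 38*(-45 + (7 - 17/6)²) = 24 - 38*(-45 + (25/6)²) = 24 - 38*(-45 + 625/36) = 24 - 38*(-995/36) = 24 + 18905/18 = 19337/18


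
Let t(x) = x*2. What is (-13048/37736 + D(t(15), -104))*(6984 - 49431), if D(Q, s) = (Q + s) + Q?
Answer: 8879021013/4717 ≈ 1.8823e+6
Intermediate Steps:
t(x) = 2*x
D(Q, s) = s + 2*Q
(-13048/37736 + D(t(15), -104))*(6984 - 49431) = (-13048/37736 + (-104 + 2*(2*15)))*(6984 - 49431) = (-13048*1/37736 + (-104 + 2*30))*(-42447) = (-1631/4717 + (-104 + 60))*(-42447) = (-1631/4717 - 44)*(-42447) = -209179/4717*(-42447) = 8879021013/4717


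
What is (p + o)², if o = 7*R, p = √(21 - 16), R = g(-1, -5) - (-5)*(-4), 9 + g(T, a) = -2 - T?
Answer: (210 - √5)² ≈ 43166.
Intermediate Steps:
g(T, a) = -11 - T (g(T, a) = -9 + (-2 - T) = -11 - T)
R = -30 (R = (-11 - 1*(-1)) - (-5)*(-4) = (-11 + 1) - 1*20 = -10 - 20 = -30)
p = √5 ≈ 2.2361
o = -210 (o = 7*(-30) = -210)
(p + o)² = (√5 - 210)² = (-210 + √5)²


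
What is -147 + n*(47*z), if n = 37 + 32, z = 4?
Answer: 12825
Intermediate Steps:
n = 69
-147 + n*(47*z) = -147 + 69*(47*4) = -147 + 69*188 = -147 + 12972 = 12825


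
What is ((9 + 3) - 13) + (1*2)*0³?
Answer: -1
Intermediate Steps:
((9 + 3) - 13) + (1*2)*0³ = (12 - 13) + 2*0 = -1 + 0 = -1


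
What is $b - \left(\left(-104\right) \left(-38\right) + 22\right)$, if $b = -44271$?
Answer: $-48245$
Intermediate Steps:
$b - \left(\left(-104\right) \left(-38\right) + 22\right) = -44271 - \left(\left(-104\right) \left(-38\right) + 22\right) = -44271 - \left(3952 + 22\right) = -44271 - 3974 = -48245$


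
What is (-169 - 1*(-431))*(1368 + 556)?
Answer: 504088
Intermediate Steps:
(-169 - 1*(-431))*(1368 + 556) = (-169 + 431)*1924 = 262*1924 = 504088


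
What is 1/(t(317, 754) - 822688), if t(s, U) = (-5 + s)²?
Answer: -1/725344 ≈ -1.3787e-6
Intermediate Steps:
1/(t(317, 754) - 822688) = 1/((-5 + 317)² - 822688) = 1/(312² - 822688) = 1/(97344 - 822688) = 1/(-725344) = -1/725344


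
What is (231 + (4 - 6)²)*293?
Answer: 68855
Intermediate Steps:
(231 + (4 - 6)²)*293 = (231 + (-2)²)*293 = (231 + 4)*293 = 235*293 = 68855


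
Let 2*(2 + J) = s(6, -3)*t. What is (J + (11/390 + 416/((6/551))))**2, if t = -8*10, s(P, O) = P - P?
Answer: 221958478789441/152100 ≈ 1.4593e+9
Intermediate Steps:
s(P, O) = 0
t = -80
J = -2 (J = -2 + (0*(-80))/2 = -2 + (1/2)*0 = -2 + 0 = -2)
(J + (11/390 + 416/((6/551))))**2 = (-2 + (11/390 + 416/((6/551))))**2 = (-2 + (11*(1/390) + 416/((6*(1/551)))))**2 = (-2 + (11/390 + 416/(6/551)))**2 = (-2 + (11/390 + 416*(551/6)))**2 = (-2 + (11/390 + 114608/3))**2 = (-2 + 14899051/390)**2 = (14898271/390)**2 = 221958478789441/152100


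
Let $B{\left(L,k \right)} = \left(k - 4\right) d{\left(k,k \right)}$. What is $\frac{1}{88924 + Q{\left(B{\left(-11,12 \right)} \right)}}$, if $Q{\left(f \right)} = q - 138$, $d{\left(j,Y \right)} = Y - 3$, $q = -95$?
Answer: $\frac{1}{88691} \approx 1.1275 \cdot 10^{-5}$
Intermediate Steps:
$d{\left(j,Y \right)} = -3 + Y$
$B{\left(L,k \right)} = \left(-4 + k\right) \left(-3 + k\right)$ ($B{\left(L,k \right)} = \left(k - 4\right) \left(-3 + k\right) = \left(-4 + k\right) \left(-3 + k\right)$)
$Q{\left(f \right)} = -233$ ($Q{\left(f \right)} = -95 - 138 = -233$)
$\frac{1}{88924 + Q{\left(B{\left(-11,12 \right)} \right)}} = \frac{1}{88924 - 233} = \frac{1}{88691}$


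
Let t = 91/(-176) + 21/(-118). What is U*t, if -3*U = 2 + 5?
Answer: 50519/31152 ≈ 1.6217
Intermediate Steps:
t = -7217/10384 (t = 91*(-1/176) + 21*(-1/118) = -91/176 - 21/118 = -7217/10384 ≈ -0.69501)
U = -7/3 (U = -(2 + 5)/3 = -⅓*7 = -7/3 ≈ -2.3333)
U*t = -7/3*(-7217/10384) = 50519/31152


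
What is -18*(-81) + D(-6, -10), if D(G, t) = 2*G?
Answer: 1446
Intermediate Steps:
-18*(-81) + D(-6, -10) = -18*(-81) + 2*(-6) = 1458 - 12 = 1446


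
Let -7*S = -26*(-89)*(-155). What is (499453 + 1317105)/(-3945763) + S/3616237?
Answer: -44568502950512/99881699076817 ≈ -0.44621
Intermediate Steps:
S = 358670/7 (S = -(-26*(-89))*(-155)/7 = -2314*(-155)/7 = -⅐*(-358670) = 358670/7 ≈ 51239.)
(499453 + 1317105)/(-3945763) + S/3616237 = (499453 + 1317105)/(-3945763) + (358670/7)/3616237 = 1816558*(-1/3945763) + (358670/7)*(1/3616237) = -1816558/3945763 + 358670/25313659 = -44568502950512/99881699076817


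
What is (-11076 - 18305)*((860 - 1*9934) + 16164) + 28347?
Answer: -208282943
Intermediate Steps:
(-11076 - 18305)*((860 - 1*9934) + 16164) + 28347 = -29381*((860 - 9934) + 16164) + 28347 = -29381*(-9074 + 16164) + 28347 = -29381*7090 + 28347 = -208311290 + 28347 = -208282943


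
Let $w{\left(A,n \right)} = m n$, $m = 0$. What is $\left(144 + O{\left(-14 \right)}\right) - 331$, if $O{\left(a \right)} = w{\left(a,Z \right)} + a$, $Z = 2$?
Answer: $-201$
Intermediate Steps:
$w{\left(A,n \right)} = 0$ ($w{\left(A,n \right)} = 0 n = 0$)
$O{\left(a \right)} = a$ ($O{\left(a \right)} = 0 + a = a$)
$\left(144 + O{\left(-14 \right)}\right) - 331 = \left(144 - 14\right) - 331 = 130 - 331 = -201$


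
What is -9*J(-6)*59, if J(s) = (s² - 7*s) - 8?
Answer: -37170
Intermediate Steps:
J(s) = -8 + s² - 7*s
-9*J(-6)*59 = -9*(-8 + (-6)² - 7*(-6))*59 = -9*(-8 + 36 + 42)*59 = -9*70*59 = -630*59 = -37170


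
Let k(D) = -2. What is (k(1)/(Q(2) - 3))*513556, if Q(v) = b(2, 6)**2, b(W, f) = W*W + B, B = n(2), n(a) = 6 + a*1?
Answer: -1027112/141 ≈ -7284.5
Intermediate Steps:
n(a) = 6 + a
B = 8 (B = 6 + 2 = 8)
b(W, f) = 8 + W**2 (b(W, f) = W*W + 8 = W**2 + 8 = 8 + W**2)
Q(v) = 144 (Q(v) = (8 + 2**2)**2 = (8 + 4)**2 = 12**2 = 144)
(k(1)/(Q(2) - 3))*513556 = (-2/(144 - 3))*513556 = (-2/141)*513556 = ((1/141)*(-2))*513556 = -2/141*513556 = -1027112/141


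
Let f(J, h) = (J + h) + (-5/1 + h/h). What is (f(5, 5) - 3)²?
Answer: 9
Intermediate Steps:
f(J, h) = -4 + J + h (f(J, h) = (J + h) + (-5*1 + 1) = (J + h) + (-5 + 1) = (J + h) - 4 = -4 + J + h)
(f(5, 5) - 3)² = ((-4 + 5 + 5) - 3)² = (6 - 3)² = 3² = 9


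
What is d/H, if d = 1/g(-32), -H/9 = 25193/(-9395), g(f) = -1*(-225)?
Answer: 1879/10203165 ≈ 0.00018416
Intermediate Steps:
g(f) = 225
H = 226737/9395 (H = -226737/(-9395) = -226737*(-1)/9395 = -9*(-25193/9395) = 226737/9395 ≈ 24.134)
d = 1/225 ≈ 0.0044444
d/H = 1/(225*(226737/9395)) = (1/225)*(9395/226737) = 1879/10203165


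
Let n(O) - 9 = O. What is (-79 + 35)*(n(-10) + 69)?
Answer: -2992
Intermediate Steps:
n(O) = 9 + O
(-79 + 35)*(n(-10) + 69) = (-79 + 35)*((9 - 10) + 69) = -44*(-1 + 69) = -44*68 = -2992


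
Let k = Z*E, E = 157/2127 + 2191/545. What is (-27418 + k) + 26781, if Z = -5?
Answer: -152429813/231843 ≈ -657.47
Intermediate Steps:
E = 4745822/1159215 (E = 157*(1/2127) + 2191*(1/545) = 157/2127 + 2191/545 = 4745822/1159215 ≈ 4.0940)
k = -4745822/231843 (k = -5*4745822/1159215 = -4745822/231843 ≈ -20.470)
(-27418 + k) + 26781 = (-27418 - 4745822/231843) + 26781 = -6361417196/231843 + 26781 = -152429813/231843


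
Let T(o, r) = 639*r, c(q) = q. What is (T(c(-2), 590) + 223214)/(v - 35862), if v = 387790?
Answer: 75028/43991 ≈ 1.7055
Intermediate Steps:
(T(c(-2), 590) + 223214)/(v - 35862) = (639*590 + 223214)/(387790 - 35862) = (377010 + 223214)/351928 = 600224*(1/351928) = 75028/43991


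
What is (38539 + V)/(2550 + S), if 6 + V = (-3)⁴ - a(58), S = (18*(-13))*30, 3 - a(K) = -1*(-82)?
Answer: -38693/4470 ≈ -8.6562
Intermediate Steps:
a(K) = -79 (a(K) = 3 - (-1)*(-82) = 3 - 1*82 = 3 - 82 = -79)
S = -7020 (S = -234*30 = -7020)
V = 154 (V = -6 + ((-3)⁴ - 1*(-79)) = -6 + (81 + 79) = -6 + 160 = 154)
(38539 + V)/(2550 + S) = (38539 + 154)/(2550 - 7020) = 38693/(-4470) = 38693*(-1/4470) = -38693/4470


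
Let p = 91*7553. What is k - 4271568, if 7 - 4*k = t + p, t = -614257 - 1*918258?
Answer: -16241073/4 ≈ -4.0603e+6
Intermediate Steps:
t = -1532515 (t = -614257 - 918258 = -1532515)
p = 687323
k = 845199/4 (k = 7/4 - (-1532515 + 687323)/4 = 7/4 - 1/4*(-845192) = 7/4 + 211298 = 845199/4 ≈ 2.1130e+5)
k - 4271568 = 845199/4 - 4271568 = -16241073/4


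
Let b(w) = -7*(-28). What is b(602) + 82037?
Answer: 82233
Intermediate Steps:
b(w) = 196
b(602) + 82037 = 196 + 82037 = 82233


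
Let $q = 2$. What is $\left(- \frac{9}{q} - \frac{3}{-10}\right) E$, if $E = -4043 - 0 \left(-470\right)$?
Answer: $\frac{84903}{5} \approx 16981.0$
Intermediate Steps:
$E = -4043$ ($E = -4043 - 0 = -4043 + 0 = -4043$)
$\left(- \frac{9}{q} - \frac{3}{-10}\right) E = \left(- \frac{9}{2} - \frac{3}{-10}\right) \left(-4043\right) = \left(\left(-9\right) \frac{1}{2} - - \frac{3}{10}\right) \left(-4043\right) = \left(- \frac{9}{2} + \frac{3}{10}\right) \left(-4043\right) = \left(- \frac{21}{5}\right) \left(-4043\right) = \frac{84903}{5}$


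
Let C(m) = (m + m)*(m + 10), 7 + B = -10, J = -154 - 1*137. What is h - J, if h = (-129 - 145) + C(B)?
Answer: 255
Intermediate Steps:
J = -291 (J = -154 - 137 = -291)
B = -17 (B = -7 - 10 = -17)
C(m) = 2*m*(10 + m) (C(m) = (2*m)*(10 + m) = 2*m*(10 + m))
h = -36 (h = (-129 - 145) + 2*(-17)*(10 - 17) = -274 + 2*(-17)*(-7) = -274 + 238 = -36)
h - J = -36 - 1*(-291) = -36 + 291 = 255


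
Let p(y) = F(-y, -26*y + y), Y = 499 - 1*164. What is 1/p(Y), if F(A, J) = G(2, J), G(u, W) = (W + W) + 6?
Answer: -1/16744 ≈ -5.9723e-5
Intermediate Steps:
G(u, W) = 6 + 2*W (G(u, W) = 2*W + 6 = 6 + 2*W)
Y = 335 (Y = 499 - 164 = 335)
F(A, J) = 6 + 2*J
p(y) = 6 - 50*y (p(y) = 6 + 2*(-26*y + y) = 6 + 2*(-25*y) = 6 - 50*y)
1/p(Y) = 1/(6 - 50*335) = 1/(6 - 16750) = 1/(-16744) = -1/16744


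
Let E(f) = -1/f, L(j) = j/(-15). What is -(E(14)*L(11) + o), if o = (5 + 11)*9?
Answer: -30251/210 ≈ -144.05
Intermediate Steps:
L(j) = -j/15 (L(j) = j*(-1/15) = -j/15)
o = 144 (o = 16*9 = 144)
-(E(14)*L(11) + o) = -((-1/14)*(-1/15*11) + 144) = -(-1*1/14*(-11/15) + 144) = -(-1/14*(-11/15) + 144) = -(11/210 + 144) = -1*30251/210 = -30251/210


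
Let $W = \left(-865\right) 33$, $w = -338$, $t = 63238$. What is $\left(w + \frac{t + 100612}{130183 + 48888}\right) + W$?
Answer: $- \frac{5171943843}{179071} \approx -28882.0$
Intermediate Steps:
$W = -28545$
$\left(w + \frac{t + 100612}{130183 + 48888}\right) + W = \left(-338 + \frac{63238 + 100612}{130183 + 48888}\right) - 28545 = \left(-338 + \frac{163850}{179071}\right) - 28545 = - \frac{60362148}{179071} - 28545 = - \frac{5171943843}{179071}$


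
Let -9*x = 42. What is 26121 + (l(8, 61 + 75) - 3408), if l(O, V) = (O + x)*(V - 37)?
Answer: 23043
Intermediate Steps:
x = -14/3 (x = -1/9*42 = -14/3 ≈ -4.6667)
l(O, V) = (-37 + V)*(-14/3 + O) (l(O, V) = (O - 14/3)*(V - 37) = (-14/3 + O)*(-37 + V) = (-37 + V)*(-14/3 + O))
26121 + (l(8, 61 + 75) - 3408) = 26121 + ((518/3 - 37*8 - 14*(61 + 75)/3 + 8*(61 + 75)) - 3408) = 26121 + ((518/3 - 296 - 14/3*136 + 8*136) - 3408) = 26121 + ((518/3 - 296 - 1904/3 + 1088) - 3408) = 26121 + (330 - 3408) = 26121 - 3078 = 23043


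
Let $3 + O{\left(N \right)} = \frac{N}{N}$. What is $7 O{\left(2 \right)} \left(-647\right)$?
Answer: $9058$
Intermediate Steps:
$O{\left(N \right)} = -2$ ($O{\left(N \right)} = -3 + \frac{N}{N} = -3 + 1 = -2$)
$7 O{\left(2 \right)} \left(-647\right) = 7 \left(-2\right) \left(-647\right) = \left(-14\right) \left(-647\right) = 9058$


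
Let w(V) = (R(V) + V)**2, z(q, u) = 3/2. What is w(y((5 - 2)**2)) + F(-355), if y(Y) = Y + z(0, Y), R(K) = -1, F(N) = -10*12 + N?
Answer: -1539/4 ≈ -384.75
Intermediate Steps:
z(q, u) = 3/2 (z(q, u) = 3*(1/2) = 3/2)
F(N) = -120 + N
y(Y) = 3/2 + Y (y(Y) = Y + 3/2 = 3/2 + Y)
w(V) = (-1 + V)**2
w(y((5 - 2)**2)) + F(-355) = (-1 + (3/2 + (5 - 2)**2))**2 + (-120 - 355) = (-1 + (3/2 + 3**2))**2 - 475 = (-1 + (3/2 + 9))**2 - 475 = (-1 + 21/2)**2 - 475 = (19/2)**2 - 475 = 361/4 - 475 = -1539/4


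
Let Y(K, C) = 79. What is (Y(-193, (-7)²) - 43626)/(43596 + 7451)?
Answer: -43547/51047 ≈ -0.85308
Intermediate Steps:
(Y(-193, (-7)²) - 43626)/(43596 + 7451) = (79 - 43626)/(43596 + 7451) = -43547/51047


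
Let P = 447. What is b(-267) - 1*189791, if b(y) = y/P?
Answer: -28278948/149 ≈ -1.8979e+5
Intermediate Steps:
b(y) = y/447
b(-267) - 1*189791 = (1/447)*(-267) - 1*189791 = -89/149 - 189791 = -28278948/149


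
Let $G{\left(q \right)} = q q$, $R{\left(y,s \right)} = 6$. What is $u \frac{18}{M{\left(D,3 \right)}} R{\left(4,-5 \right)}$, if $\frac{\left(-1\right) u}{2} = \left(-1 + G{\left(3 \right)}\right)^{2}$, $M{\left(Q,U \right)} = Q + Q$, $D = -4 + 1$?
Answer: $2304$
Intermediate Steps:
$G{\left(q \right)} = q^{2}$
$D = -3$
$M{\left(Q,U \right)} = 2 Q$
$u = -128$ ($u = - 2 \left(-1 + 3^{2}\right)^{2} = - 2 \left(-1 + 9\right)^{2} = - 2 \cdot 8^{2} = \left(-2\right) 64 = -128$)
$u \frac{18}{M{\left(D,3 \right)}} R{\left(4,-5 \right)} = - 128 \frac{18}{2 \left(-3\right)} 6 = - 128 \frac{18}{-6} \cdot 6 = - 128 \cdot 18 \left(- \frac{1}{6}\right) 6 = \left(-128\right) \left(-3\right) 6 = 384 \cdot 6 = 2304$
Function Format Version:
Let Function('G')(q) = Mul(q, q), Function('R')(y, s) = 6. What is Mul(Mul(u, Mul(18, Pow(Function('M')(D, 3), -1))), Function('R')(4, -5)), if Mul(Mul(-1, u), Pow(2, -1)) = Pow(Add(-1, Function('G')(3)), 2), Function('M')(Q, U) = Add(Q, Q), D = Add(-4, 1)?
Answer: 2304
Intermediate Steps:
Function('G')(q) = Pow(q, 2)
D = -3
Function('M')(Q, U) = Mul(2, Q)
u = -128 (u = Mul(-2, Pow(Add(-1, Pow(3, 2)), 2)) = Mul(-2, Pow(Add(-1, 9), 2)) = Mul(-2, Pow(8, 2)) = Mul(-2, 64) = -128)
Mul(Mul(u, Mul(18, Pow(Function('M')(D, 3), -1))), Function('R')(4, -5)) = Mul(Mul(-128, Mul(18, Pow(Mul(2, -3), -1))), 6) = Mul(Mul(-128, Mul(18, Pow(-6, -1))), 6) = Mul(Mul(-128, Mul(18, Rational(-1, 6))), 6) = Mul(Mul(-128, -3), 6) = Mul(384, 6) = 2304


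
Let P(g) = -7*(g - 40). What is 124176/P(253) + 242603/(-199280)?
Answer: -8369171451/99042160 ≈ -84.501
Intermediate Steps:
P(g) = 280 - 7*g (P(g) = -7*(-40 + g) = 280 - 7*g)
124176/P(253) + 242603/(-199280) = 124176/(280 - 7*253) + 242603/(-199280) = 124176/(280 - 1771) + 242603*(-1/199280) = 124176/(-1491) - 242603/199280 = 124176*(-1/1491) - 242603/199280 = -41392/497 - 242603/199280 = -8369171451/99042160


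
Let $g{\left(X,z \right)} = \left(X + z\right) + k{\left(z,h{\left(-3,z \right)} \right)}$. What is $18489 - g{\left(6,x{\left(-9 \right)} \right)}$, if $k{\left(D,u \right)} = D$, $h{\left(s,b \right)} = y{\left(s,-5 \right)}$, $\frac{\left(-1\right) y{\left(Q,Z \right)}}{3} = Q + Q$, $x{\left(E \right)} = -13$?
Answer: $18509$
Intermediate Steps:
$y{\left(Q,Z \right)} = - 6 Q$ ($y{\left(Q,Z \right)} = - 3 \left(Q + Q\right) = - 3 \cdot 2 Q = - 6 Q$)
$h{\left(s,b \right)} = - 6 s$
$g{\left(X,z \right)} = X + 2 z$ ($g{\left(X,z \right)} = \left(X + z\right) + z = X + 2 z$)
$18489 - g{\left(6,x{\left(-9 \right)} \right)} = 18489 - \left(6 + 2 \left(-13\right)\right) = 18489 - \left(6 - 26\right) = 18489 - -20 = 18489 + 20 = 18509$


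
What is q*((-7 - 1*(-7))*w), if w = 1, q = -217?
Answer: 0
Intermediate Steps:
q*((-7 - 1*(-7))*w) = -217*(-7 - 1*(-7)) = -217*(-7 + 7) = -0 = -217*0 = 0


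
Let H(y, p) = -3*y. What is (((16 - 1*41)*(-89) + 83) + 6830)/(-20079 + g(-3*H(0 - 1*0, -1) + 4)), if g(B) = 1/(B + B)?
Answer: -73104/160631 ≈ -0.45511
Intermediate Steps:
g(B) = 1/(2*B)
(((16 - 1*41)*(-89) + 83) + 6830)/(-20079 + g(-3*H(0 - 1*0, -1) + 4)) = (((16 - 1*41)*(-89) + 83) + 6830)/(-20079 + 1/(2*(-(-9)*(0 - 1*0) + 4))) = (((16 - 41)*(-89) + 83) + 6830)/(-20079 + 1/(2*(-(-9)*(0 + 0) + 4))) = ((-25*(-89) + 83) + 6830)/(-20079 + 1/(2*(-(-9)*0 + 4))) = ((2225 + 83) + 6830)/(-20079 + 1/(2*(-3*0 + 4))) = (2308 + 6830)/(-20079 + 1/(2*(0 + 4))) = 9138/(-20079 + (½)/4) = 9138/(-20079 + (½)*(¼)) = 9138/(-20079 + ⅛) = 9138/(-160631/8) = 9138*(-8/160631) = -73104/160631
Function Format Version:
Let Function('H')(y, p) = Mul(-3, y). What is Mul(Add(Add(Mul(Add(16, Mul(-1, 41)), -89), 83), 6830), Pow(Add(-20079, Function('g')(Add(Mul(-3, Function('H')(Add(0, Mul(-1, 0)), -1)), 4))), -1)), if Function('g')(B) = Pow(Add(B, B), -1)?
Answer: Rational(-73104, 160631) ≈ -0.45511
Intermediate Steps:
Function('g')(B) = Mul(Rational(1, 2), Pow(B, -1)) (Function('g')(B) = Pow(Mul(2, B), -1) = Mul(Rational(1, 2), Pow(B, -1)))
Mul(Add(Add(Mul(Add(16, Mul(-1, 41)), -89), 83), 6830), Pow(Add(-20079, Function('g')(Add(Mul(-3, Function('H')(Add(0, Mul(-1, 0)), -1)), 4))), -1)) = Mul(Add(Add(Mul(Add(16, Mul(-1, 41)), -89), 83), 6830), Pow(Add(-20079, Mul(Rational(1, 2), Pow(Add(Mul(-3, Mul(-3, Add(0, Mul(-1, 0)))), 4), -1))), -1)) = Mul(Add(Add(Mul(Add(16, -41), -89), 83), 6830), Pow(Add(-20079, Mul(Rational(1, 2), Pow(Add(Mul(-3, Mul(-3, Add(0, 0))), 4), -1))), -1)) = Mul(Add(Add(Mul(-25, -89), 83), 6830), Pow(Add(-20079, Mul(Rational(1, 2), Pow(Add(Mul(-3, Mul(-3, 0)), 4), -1))), -1)) = Mul(Add(Add(2225, 83), 6830), Pow(Add(-20079, Mul(Rational(1, 2), Pow(Add(Mul(-3, 0), 4), -1))), -1)) = Mul(Add(2308, 6830), Pow(Add(-20079, Mul(Rational(1, 2), Pow(Add(0, 4), -1))), -1)) = Mul(9138, Pow(Add(-20079, Mul(Rational(1, 2), Pow(4, -1))), -1)) = Mul(9138, Pow(Add(-20079, Mul(Rational(1, 2), Rational(1, 4))), -1)) = Mul(9138, Pow(Add(-20079, Rational(1, 8)), -1)) = Mul(9138, Pow(Rational(-160631, 8), -1)) = Mul(9138, Rational(-8, 160631)) = Rational(-73104, 160631)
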